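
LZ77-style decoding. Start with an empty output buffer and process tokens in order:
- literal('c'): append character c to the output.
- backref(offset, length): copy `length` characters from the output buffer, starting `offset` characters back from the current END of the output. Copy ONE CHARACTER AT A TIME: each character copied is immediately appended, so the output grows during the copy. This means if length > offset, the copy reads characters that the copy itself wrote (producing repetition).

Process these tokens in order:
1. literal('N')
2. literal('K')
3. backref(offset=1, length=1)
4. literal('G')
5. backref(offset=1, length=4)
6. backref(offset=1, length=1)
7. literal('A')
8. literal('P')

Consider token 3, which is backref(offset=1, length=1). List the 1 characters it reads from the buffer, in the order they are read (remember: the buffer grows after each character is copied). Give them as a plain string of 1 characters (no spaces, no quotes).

Answer: K

Derivation:
Token 1: literal('N'). Output: "N"
Token 2: literal('K'). Output: "NK"
Token 3: backref(off=1, len=1). Buffer before: "NK" (len 2)
  byte 1: read out[1]='K', append. Buffer now: "NKK"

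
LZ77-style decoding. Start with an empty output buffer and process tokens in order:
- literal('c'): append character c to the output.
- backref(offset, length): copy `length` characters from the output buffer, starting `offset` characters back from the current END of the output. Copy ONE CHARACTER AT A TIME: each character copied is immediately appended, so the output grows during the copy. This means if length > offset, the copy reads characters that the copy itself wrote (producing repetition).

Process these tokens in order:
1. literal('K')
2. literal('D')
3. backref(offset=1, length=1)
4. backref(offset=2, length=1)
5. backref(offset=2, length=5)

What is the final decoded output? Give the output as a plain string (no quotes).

Token 1: literal('K'). Output: "K"
Token 2: literal('D'). Output: "KD"
Token 3: backref(off=1, len=1). Copied 'D' from pos 1. Output: "KDD"
Token 4: backref(off=2, len=1). Copied 'D' from pos 1. Output: "KDDD"
Token 5: backref(off=2, len=5) (overlapping!). Copied 'DDDDD' from pos 2. Output: "KDDDDDDDD"

Answer: KDDDDDDDD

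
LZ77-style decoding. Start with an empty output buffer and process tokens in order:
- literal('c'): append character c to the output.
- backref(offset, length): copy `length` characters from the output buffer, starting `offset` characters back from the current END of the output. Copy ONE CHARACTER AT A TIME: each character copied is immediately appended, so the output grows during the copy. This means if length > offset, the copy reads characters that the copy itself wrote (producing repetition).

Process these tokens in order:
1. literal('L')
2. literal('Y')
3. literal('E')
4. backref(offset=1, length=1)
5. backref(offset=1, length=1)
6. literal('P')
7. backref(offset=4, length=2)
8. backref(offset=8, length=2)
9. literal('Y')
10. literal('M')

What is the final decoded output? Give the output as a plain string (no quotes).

Answer: LYEEEPEELYYM

Derivation:
Token 1: literal('L'). Output: "L"
Token 2: literal('Y'). Output: "LY"
Token 3: literal('E'). Output: "LYE"
Token 4: backref(off=1, len=1). Copied 'E' from pos 2. Output: "LYEE"
Token 5: backref(off=1, len=1). Copied 'E' from pos 3. Output: "LYEEE"
Token 6: literal('P'). Output: "LYEEEP"
Token 7: backref(off=4, len=2). Copied 'EE' from pos 2. Output: "LYEEEPEE"
Token 8: backref(off=8, len=2). Copied 'LY' from pos 0. Output: "LYEEEPEELY"
Token 9: literal('Y'). Output: "LYEEEPEELYY"
Token 10: literal('M'). Output: "LYEEEPEELYYM"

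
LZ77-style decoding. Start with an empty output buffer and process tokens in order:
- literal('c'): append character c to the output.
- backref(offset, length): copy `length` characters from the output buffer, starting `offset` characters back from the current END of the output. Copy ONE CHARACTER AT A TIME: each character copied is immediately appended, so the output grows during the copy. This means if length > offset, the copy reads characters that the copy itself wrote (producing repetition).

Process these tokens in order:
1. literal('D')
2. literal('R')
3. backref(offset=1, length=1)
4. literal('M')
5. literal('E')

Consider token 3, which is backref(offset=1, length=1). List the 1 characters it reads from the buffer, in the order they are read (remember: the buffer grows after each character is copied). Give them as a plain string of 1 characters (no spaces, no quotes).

Token 1: literal('D'). Output: "D"
Token 2: literal('R'). Output: "DR"
Token 3: backref(off=1, len=1). Buffer before: "DR" (len 2)
  byte 1: read out[1]='R', append. Buffer now: "DRR"

Answer: R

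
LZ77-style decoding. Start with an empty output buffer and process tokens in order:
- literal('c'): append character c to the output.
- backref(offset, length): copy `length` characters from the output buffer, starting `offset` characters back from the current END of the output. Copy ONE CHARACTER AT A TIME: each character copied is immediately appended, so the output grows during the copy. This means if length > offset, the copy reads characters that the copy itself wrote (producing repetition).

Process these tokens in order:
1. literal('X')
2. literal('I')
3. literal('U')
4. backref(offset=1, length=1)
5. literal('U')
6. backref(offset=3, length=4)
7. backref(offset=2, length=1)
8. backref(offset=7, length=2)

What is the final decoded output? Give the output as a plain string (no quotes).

Token 1: literal('X'). Output: "X"
Token 2: literal('I'). Output: "XI"
Token 3: literal('U'). Output: "XIU"
Token 4: backref(off=1, len=1). Copied 'U' from pos 2. Output: "XIUU"
Token 5: literal('U'). Output: "XIUUU"
Token 6: backref(off=3, len=4) (overlapping!). Copied 'UUUU' from pos 2. Output: "XIUUUUUUU"
Token 7: backref(off=2, len=1). Copied 'U' from pos 7. Output: "XIUUUUUUUU"
Token 8: backref(off=7, len=2). Copied 'UU' from pos 3. Output: "XIUUUUUUUUUU"

Answer: XIUUUUUUUUUU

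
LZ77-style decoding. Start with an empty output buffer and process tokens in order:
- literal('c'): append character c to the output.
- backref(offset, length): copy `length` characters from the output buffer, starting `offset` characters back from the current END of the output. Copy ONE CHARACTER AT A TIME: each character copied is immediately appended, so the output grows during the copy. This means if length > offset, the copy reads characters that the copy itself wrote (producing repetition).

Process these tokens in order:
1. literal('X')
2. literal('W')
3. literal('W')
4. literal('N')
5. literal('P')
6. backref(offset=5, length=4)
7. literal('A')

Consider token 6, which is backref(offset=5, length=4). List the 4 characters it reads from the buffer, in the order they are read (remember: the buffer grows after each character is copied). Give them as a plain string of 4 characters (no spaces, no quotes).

Answer: XWWN

Derivation:
Token 1: literal('X'). Output: "X"
Token 2: literal('W'). Output: "XW"
Token 3: literal('W'). Output: "XWW"
Token 4: literal('N'). Output: "XWWN"
Token 5: literal('P'). Output: "XWWNP"
Token 6: backref(off=5, len=4). Buffer before: "XWWNP" (len 5)
  byte 1: read out[0]='X', append. Buffer now: "XWWNPX"
  byte 2: read out[1]='W', append. Buffer now: "XWWNPXW"
  byte 3: read out[2]='W', append. Buffer now: "XWWNPXWW"
  byte 4: read out[3]='N', append. Buffer now: "XWWNPXWWN"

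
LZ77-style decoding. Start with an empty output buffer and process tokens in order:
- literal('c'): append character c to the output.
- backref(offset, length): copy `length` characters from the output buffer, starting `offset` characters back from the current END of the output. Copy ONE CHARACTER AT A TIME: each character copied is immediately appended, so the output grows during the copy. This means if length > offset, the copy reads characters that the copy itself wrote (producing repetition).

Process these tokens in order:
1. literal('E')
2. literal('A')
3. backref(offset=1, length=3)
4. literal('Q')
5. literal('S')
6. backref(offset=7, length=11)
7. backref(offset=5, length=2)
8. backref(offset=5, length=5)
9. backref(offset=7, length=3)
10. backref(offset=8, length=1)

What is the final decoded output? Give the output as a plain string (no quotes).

Token 1: literal('E'). Output: "E"
Token 2: literal('A'). Output: "EA"
Token 3: backref(off=1, len=3) (overlapping!). Copied 'AAA' from pos 1. Output: "EAAAA"
Token 4: literal('Q'). Output: "EAAAAQ"
Token 5: literal('S'). Output: "EAAAAQS"
Token 6: backref(off=7, len=11) (overlapping!). Copied 'EAAAAQSEAAA' from pos 0. Output: "EAAAAQSEAAAAQSEAAA"
Token 7: backref(off=5, len=2). Copied 'SE' from pos 13. Output: "EAAAAQSEAAAAQSEAAASE"
Token 8: backref(off=5, len=5). Copied 'AAASE' from pos 15. Output: "EAAAAQSEAAAAQSEAAASEAAASE"
Token 9: backref(off=7, len=3). Copied 'SEA' from pos 18. Output: "EAAAAQSEAAAAQSEAAASEAAASESEA"
Token 10: backref(off=8, len=1). Copied 'A' from pos 20. Output: "EAAAAQSEAAAAQSEAAASEAAASESEAA"

Answer: EAAAAQSEAAAAQSEAAASEAAASESEAA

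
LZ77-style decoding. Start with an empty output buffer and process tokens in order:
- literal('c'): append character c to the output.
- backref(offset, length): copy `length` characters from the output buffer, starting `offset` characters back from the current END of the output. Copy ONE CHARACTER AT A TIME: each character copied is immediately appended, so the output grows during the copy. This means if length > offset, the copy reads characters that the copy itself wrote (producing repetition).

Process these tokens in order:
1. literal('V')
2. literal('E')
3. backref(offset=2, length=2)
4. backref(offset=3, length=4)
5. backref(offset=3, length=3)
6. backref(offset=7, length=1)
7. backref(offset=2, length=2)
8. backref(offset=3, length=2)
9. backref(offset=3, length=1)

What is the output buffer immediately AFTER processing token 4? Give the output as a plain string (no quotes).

Token 1: literal('V'). Output: "V"
Token 2: literal('E'). Output: "VE"
Token 3: backref(off=2, len=2). Copied 'VE' from pos 0. Output: "VEVE"
Token 4: backref(off=3, len=4) (overlapping!). Copied 'EVEE' from pos 1. Output: "VEVEEVEE"

Answer: VEVEEVEE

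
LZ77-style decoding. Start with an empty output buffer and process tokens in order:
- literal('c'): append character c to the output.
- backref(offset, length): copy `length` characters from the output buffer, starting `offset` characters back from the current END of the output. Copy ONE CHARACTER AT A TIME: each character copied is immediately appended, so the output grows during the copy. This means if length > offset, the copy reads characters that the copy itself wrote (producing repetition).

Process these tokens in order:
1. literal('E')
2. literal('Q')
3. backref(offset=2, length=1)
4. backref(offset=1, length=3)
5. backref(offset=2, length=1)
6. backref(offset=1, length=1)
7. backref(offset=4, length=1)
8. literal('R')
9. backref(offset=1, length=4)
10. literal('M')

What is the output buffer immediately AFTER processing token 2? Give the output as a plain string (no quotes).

Token 1: literal('E'). Output: "E"
Token 2: literal('Q'). Output: "EQ"

Answer: EQ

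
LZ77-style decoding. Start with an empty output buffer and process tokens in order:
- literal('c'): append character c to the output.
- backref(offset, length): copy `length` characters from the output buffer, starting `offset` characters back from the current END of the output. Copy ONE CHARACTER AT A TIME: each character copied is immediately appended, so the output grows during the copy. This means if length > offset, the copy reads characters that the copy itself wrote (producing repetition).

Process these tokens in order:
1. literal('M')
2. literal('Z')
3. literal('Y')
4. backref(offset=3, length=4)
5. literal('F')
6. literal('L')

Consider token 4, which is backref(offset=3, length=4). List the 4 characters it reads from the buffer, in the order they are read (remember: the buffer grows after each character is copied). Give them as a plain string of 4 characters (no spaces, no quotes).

Answer: MZYM

Derivation:
Token 1: literal('M'). Output: "M"
Token 2: literal('Z'). Output: "MZ"
Token 3: literal('Y'). Output: "MZY"
Token 4: backref(off=3, len=4). Buffer before: "MZY" (len 3)
  byte 1: read out[0]='M', append. Buffer now: "MZYM"
  byte 2: read out[1]='Z', append. Buffer now: "MZYMZ"
  byte 3: read out[2]='Y', append. Buffer now: "MZYMZY"
  byte 4: read out[3]='M', append. Buffer now: "MZYMZYM"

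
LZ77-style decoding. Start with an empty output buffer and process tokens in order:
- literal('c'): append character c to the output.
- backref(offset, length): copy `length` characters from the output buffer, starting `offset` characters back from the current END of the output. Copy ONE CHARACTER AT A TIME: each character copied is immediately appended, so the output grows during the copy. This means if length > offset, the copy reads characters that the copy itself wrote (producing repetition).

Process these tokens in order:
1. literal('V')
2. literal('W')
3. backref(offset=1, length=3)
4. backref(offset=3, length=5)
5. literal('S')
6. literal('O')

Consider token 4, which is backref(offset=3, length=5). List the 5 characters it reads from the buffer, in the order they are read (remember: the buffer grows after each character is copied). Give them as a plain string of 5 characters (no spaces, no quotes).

Token 1: literal('V'). Output: "V"
Token 2: literal('W'). Output: "VW"
Token 3: backref(off=1, len=3) (overlapping!). Copied 'WWW' from pos 1. Output: "VWWWW"
Token 4: backref(off=3, len=5). Buffer before: "VWWWW" (len 5)
  byte 1: read out[2]='W', append. Buffer now: "VWWWWW"
  byte 2: read out[3]='W', append. Buffer now: "VWWWWWW"
  byte 3: read out[4]='W', append. Buffer now: "VWWWWWWW"
  byte 4: read out[5]='W', append. Buffer now: "VWWWWWWWW"
  byte 5: read out[6]='W', append. Buffer now: "VWWWWWWWWW"

Answer: WWWWW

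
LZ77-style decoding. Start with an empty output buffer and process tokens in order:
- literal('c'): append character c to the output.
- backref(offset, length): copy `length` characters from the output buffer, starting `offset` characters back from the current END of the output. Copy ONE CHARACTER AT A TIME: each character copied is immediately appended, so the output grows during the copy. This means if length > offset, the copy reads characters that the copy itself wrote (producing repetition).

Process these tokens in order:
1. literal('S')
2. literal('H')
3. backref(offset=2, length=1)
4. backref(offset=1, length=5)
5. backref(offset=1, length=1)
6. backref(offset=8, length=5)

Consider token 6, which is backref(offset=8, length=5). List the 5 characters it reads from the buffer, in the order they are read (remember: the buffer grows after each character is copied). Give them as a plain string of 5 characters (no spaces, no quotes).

Token 1: literal('S'). Output: "S"
Token 2: literal('H'). Output: "SH"
Token 3: backref(off=2, len=1). Copied 'S' from pos 0. Output: "SHS"
Token 4: backref(off=1, len=5) (overlapping!). Copied 'SSSSS' from pos 2. Output: "SHSSSSSS"
Token 5: backref(off=1, len=1). Copied 'S' from pos 7. Output: "SHSSSSSSS"
Token 6: backref(off=8, len=5). Buffer before: "SHSSSSSSS" (len 9)
  byte 1: read out[1]='H', append. Buffer now: "SHSSSSSSSH"
  byte 2: read out[2]='S', append. Buffer now: "SHSSSSSSSHS"
  byte 3: read out[3]='S', append. Buffer now: "SHSSSSSSSHSS"
  byte 4: read out[4]='S', append. Buffer now: "SHSSSSSSSHSSS"
  byte 5: read out[5]='S', append. Buffer now: "SHSSSSSSSHSSSS"

Answer: HSSSS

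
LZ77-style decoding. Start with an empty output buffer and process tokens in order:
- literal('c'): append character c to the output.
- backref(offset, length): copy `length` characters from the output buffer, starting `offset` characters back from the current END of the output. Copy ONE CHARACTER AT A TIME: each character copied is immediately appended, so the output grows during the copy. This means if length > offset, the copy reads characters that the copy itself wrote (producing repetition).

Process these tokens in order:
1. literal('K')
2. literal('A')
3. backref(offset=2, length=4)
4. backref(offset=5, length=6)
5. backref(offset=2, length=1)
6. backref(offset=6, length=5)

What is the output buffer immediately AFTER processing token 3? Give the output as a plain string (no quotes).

Answer: KAKAKA

Derivation:
Token 1: literal('K'). Output: "K"
Token 2: literal('A'). Output: "KA"
Token 3: backref(off=2, len=4) (overlapping!). Copied 'KAKA' from pos 0. Output: "KAKAKA"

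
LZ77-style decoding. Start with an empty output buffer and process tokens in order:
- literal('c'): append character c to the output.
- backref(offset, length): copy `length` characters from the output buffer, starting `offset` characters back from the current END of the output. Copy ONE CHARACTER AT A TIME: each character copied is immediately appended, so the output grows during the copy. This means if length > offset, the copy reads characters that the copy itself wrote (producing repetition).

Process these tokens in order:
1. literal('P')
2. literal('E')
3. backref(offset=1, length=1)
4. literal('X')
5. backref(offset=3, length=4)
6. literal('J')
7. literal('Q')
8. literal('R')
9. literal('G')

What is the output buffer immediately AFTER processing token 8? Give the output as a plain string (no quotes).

Token 1: literal('P'). Output: "P"
Token 2: literal('E'). Output: "PE"
Token 3: backref(off=1, len=1). Copied 'E' from pos 1. Output: "PEE"
Token 4: literal('X'). Output: "PEEX"
Token 5: backref(off=3, len=4) (overlapping!). Copied 'EEXE' from pos 1. Output: "PEEXEEXE"
Token 6: literal('J'). Output: "PEEXEEXEJ"
Token 7: literal('Q'). Output: "PEEXEEXEJQ"
Token 8: literal('R'). Output: "PEEXEEXEJQR"

Answer: PEEXEEXEJQR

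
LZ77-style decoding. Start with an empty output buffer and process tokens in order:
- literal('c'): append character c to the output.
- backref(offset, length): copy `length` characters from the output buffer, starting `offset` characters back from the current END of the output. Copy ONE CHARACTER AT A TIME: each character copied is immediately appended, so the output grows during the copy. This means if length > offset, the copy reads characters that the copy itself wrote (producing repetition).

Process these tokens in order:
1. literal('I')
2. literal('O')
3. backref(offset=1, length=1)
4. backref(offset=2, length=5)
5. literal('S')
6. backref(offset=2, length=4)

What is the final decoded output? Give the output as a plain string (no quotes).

Token 1: literal('I'). Output: "I"
Token 2: literal('O'). Output: "IO"
Token 3: backref(off=1, len=1). Copied 'O' from pos 1. Output: "IOO"
Token 4: backref(off=2, len=5) (overlapping!). Copied 'OOOOO' from pos 1. Output: "IOOOOOOO"
Token 5: literal('S'). Output: "IOOOOOOOS"
Token 6: backref(off=2, len=4) (overlapping!). Copied 'OSOS' from pos 7. Output: "IOOOOOOOSOSOS"

Answer: IOOOOOOOSOSOS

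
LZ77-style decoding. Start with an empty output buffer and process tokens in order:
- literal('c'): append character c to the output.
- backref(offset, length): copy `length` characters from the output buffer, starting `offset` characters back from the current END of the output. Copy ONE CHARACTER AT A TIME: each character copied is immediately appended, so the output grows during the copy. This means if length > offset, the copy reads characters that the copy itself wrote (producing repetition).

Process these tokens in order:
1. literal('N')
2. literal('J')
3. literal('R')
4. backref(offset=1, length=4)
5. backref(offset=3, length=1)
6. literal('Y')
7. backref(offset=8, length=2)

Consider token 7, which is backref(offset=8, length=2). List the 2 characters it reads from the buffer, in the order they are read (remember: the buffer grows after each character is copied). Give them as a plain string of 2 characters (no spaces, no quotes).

Answer: JR

Derivation:
Token 1: literal('N'). Output: "N"
Token 2: literal('J'). Output: "NJ"
Token 3: literal('R'). Output: "NJR"
Token 4: backref(off=1, len=4) (overlapping!). Copied 'RRRR' from pos 2. Output: "NJRRRRR"
Token 5: backref(off=3, len=1). Copied 'R' from pos 4. Output: "NJRRRRRR"
Token 6: literal('Y'). Output: "NJRRRRRRY"
Token 7: backref(off=8, len=2). Buffer before: "NJRRRRRRY" (len 9)
  byte 1: read out[1]='J', append. Buffer now: "NJRRRRRRYJ"
  byte 2: read out[2]='R', append. Buffer now: "NJRRRRRRYJR"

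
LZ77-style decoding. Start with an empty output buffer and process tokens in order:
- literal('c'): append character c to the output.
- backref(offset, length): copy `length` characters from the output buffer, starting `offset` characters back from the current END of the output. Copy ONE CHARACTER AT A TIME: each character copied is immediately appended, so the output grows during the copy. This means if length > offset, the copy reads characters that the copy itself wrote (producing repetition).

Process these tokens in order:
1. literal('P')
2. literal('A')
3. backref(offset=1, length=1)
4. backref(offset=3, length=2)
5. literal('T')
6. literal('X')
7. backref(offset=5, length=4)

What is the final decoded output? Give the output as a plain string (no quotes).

Answer: PAAPATXAPAT

Derivation:
Token 1: literal('P'). Output: "P"
Token 2: literal('A'). Output: "PA"
Token 3: backref(off=1, len=1). Copied 'A' from pos 1. Output: "PAA"
Token 4: backref(off=3, len=2). Copied 'PA' from pos 0. Output: "PAAPA"
Token 5: literal('T'). Output: "PAAPAT"
Token 6: literal('X'). Output: "PAAPATX"
Token 7: backref(off=5, len=4). Copied 'APAT' from pos 2. Output: "PAAPATXAPAT"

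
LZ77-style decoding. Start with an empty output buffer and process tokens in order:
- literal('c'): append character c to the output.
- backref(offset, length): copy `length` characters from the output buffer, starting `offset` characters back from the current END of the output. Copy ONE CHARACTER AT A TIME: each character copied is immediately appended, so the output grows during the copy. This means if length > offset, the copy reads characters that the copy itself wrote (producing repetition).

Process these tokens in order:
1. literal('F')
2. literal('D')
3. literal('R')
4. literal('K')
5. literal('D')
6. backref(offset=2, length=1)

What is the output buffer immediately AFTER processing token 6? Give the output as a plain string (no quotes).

Answer: FDRKDK

Derivation:
Token 1: literal('F'). Output: "F"
Token 2: literal('D'). Output: "FD"
Token 3: literal('R'). Output: "FDR"
Token 4: literal('K'). Output: "FDRK"
Token 5: literal('D'). Output: "FDRKD"
Token 6: backref(off=2, len=1). Copied 'K' from pos 3. Output: "FDRKDK"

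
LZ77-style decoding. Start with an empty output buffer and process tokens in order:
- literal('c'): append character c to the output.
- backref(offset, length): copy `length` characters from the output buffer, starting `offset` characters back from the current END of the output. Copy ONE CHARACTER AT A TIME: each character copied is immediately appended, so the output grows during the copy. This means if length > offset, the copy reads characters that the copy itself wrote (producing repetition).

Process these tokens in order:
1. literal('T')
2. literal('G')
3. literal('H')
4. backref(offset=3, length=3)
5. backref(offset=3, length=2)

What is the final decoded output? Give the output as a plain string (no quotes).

Token 1: literal('T'). Output: "T"
Token 2: literal('G'). Output: "TG"
Token 3: literal('H'). Output: "TGH"
Token 4: backref(off=3, len=3). Copied 'TGH' from pos 0. Output: "TGHTGH"
Token 5: backref(off=3, len=2). Copied 'TG' from pos 3. Output: "TGHTGHTG"

Answer: TGHTGHTG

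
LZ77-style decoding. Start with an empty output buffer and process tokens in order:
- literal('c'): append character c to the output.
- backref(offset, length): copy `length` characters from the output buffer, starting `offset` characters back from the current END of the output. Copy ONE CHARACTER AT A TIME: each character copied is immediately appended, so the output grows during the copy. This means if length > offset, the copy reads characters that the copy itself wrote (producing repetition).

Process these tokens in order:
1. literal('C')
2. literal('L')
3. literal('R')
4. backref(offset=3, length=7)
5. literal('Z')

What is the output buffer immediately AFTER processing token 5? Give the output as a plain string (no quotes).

Answer: CLRCLRCLRCZ

Derivation:
Token 1: literal('C'). Output: "C"
Token 2: literal('L'). Output: "CL"
Token 3: literal('R'). Output: "CLR"
Token 4: backref(off=3, len=7) (overlapping!). Copied 'CLRCLRC' from pos 0. Output: "CLRCLRCLRC"
Token 5: literal('Z'). Output: "CLRCLRCLRCZ"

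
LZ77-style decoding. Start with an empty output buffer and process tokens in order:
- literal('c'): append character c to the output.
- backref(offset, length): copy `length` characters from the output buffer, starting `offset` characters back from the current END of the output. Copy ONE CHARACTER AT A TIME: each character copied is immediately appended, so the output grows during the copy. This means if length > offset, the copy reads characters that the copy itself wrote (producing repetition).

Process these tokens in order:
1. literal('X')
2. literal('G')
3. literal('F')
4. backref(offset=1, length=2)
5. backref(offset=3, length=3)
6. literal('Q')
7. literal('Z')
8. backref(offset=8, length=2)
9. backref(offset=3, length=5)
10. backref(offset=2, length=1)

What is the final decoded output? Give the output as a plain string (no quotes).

Token 1: literal('X'). Output: "X"
Token 2: literal('G'). Output: "XG"
Token 3: literal('F'). Output: "XGF"
Token 4: backref(off=1, len=2) (overlapping!). Copied 'FF' from pos 2. Output: "XGFFF"
Token 5: backref(off=3, len=3). Copied 'FFF' from pos 2. Output: "XGFFFFFF"
Token 6: literal('Q'). Output: "XGFFFFFFQ"
Token 7: literal('Z'). Output: "XGFFFFFFQZ"
Token 8: backref(off=8, len=2). Copied 'FF' from pos 2. Output: "XGFFFFFFQZFF"
Token 9: backref(off=3, len=5) (overlapping!). Copied 'ZFFZF' from pos 9. Output: "XGFFFFFFQZFFZFFZF"
Token 10: backref(off=2, len=1). Copied 'Z' from pos 15. Output: "XGFFFFFFQZFFZFFZFZ"

Answer: XGFFFFFFQZFFZFFZFZ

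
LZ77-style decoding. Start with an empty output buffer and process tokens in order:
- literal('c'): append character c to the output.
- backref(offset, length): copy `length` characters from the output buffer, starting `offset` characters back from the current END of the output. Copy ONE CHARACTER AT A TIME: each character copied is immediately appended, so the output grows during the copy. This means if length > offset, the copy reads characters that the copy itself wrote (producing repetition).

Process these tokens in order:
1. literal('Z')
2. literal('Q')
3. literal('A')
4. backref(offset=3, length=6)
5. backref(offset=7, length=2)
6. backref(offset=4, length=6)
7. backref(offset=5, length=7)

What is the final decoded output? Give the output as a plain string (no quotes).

Token 1: literal('Z'). Output: "Z"
Token 2: literal('Q'). Output: "ZQ"
Token 3: literal('A'). Output: "ZQA"
Token 4: backref(off=3, len=6) (overlapping!). Copied 'ZQAZQA' from pos 0. Output: "ZQAZQAZQA"
Token 5: backref(off=7, len=2). Copied 'AZ' from pos 2. Output: "ZQAZQAZQAAZ"
Token 6: backref(off=4, len=6) (overlapping!). Copied 'QAAZQA' from pos 7. Output: "ZQAZQAZQAAZQAAZQA"
Token 7: backref(off=5, len=7) (overlapping!). Copied 'AAZQAAA' from pos 12. Output: "ZQAZQAZQAAZQAAZQAAAZQAAA"

Answer: ZQAZQAZQAAZQAAZQAAAZQAAA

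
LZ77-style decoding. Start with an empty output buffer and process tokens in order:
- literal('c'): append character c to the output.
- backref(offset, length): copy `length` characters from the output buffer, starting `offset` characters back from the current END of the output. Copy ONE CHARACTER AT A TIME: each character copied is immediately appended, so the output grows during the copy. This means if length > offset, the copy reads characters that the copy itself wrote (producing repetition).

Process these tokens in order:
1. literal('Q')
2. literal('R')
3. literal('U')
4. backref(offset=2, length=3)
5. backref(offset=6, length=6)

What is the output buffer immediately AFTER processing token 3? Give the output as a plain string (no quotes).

Answer: QRU

Derivation:
Token 1: literal('Q'). Output: "Q"
Token 2: literal('R'). Output: "QR"
Token 3: literal('U'). Output: "QRU"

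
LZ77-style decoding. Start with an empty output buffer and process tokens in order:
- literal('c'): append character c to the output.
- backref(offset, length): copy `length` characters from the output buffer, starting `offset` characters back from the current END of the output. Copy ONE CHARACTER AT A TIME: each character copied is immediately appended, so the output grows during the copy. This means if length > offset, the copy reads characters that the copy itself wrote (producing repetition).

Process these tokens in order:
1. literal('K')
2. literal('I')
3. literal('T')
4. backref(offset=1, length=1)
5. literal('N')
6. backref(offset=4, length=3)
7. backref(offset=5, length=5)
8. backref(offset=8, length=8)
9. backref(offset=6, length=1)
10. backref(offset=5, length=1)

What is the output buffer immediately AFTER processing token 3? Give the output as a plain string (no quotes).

Answer: KIT

Derivation:
Token 1: literal('K'). Output: "K"
Token 2: literal('I'). Output: "KI"
Token 3: literal('T'). Output: "KIT"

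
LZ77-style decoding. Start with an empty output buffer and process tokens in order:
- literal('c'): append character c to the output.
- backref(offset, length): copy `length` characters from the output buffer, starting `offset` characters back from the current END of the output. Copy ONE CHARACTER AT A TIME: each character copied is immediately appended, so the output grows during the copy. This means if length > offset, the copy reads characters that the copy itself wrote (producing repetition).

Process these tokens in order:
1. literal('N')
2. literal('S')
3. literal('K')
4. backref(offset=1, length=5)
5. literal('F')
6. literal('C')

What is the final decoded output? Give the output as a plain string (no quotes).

Answer: NSKKKKKKFC

Derivation:
Token 1: literal('N'). Output: "N"
Token 2: literal('S'). Output: "NS"
Token 3: literal('K'). Output: "NSK"
Token 4: backref(off=1, len=5) (overlapping!). Copied 'KKKKK' from pos 2. Output: "NSKKKKKK"
Token 5: literal('F'). Output: "NSKKKKKKF"
Token 6: literal('C'). Output: "NSKKKKKKFC"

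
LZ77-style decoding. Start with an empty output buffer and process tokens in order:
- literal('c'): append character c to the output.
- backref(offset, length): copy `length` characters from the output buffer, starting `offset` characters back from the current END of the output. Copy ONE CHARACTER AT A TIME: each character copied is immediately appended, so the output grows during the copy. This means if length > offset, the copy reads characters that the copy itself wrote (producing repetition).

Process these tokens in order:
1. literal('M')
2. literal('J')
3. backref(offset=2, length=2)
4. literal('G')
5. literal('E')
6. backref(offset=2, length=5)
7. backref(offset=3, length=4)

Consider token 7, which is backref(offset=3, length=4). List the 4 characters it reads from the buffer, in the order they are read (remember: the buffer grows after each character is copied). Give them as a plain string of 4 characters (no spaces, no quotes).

Answer: GEGG

Derivation:
Token 1: literal('M'). Output: "M"
Token 2: literal('J'). Output: "MJ"
Token 3: backref(off=2, len=2). Copied 'MJ' from pos 0. Output: "MJMJ"
Token 4: literal('G'). Output: "MJMJG"
Token 5: literal('E'). Output: "MJMJGE"
Token 6: backref(off=2, len=5) (overlapping!). Copied 'GEGEG' from pos 4. Output: "MJMJGEGEGEG"
Token 7: backref(off=3, len=4). Buffer before: "MJMJGEGEGEG" (len 11)
  byte 1: read out[8]='G', append. Buffer now: "MJMJGEGEGEGG"
  byte 2: read out[9]='E', append. Buffer now: "MJMJGEGEGEGGE"
  byte 3: read out[10]='G', append. Buffer now: "MJMJGEGEGEGGEG"
  byte 4: read out[11]='G', append. Buffer now: "MJMJGEGEGEGGEGG"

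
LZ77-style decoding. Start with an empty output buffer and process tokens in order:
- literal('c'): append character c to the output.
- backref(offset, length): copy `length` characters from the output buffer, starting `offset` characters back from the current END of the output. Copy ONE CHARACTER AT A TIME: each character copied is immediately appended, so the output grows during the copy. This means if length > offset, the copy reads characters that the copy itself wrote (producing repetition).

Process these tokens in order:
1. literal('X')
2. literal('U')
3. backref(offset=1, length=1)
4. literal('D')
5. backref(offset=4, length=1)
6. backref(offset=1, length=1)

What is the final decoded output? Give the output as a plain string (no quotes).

Answer: XUUDXX

Derivation:
Token 1: literal('X'). Output: "X"
Token 2: literal('U'). Output: "XU"
Token 3: backref(off=1, len=1). Copied 'U' from pos 1. Output: "XUU"
Token 4: literal('D'). Output: "XUUD"
Token 5: backref(off=4, len=1). Copied 'X' from pos 0. Output: "XUUDX"
Token 6: backref(off=1, len=1). Copied 'X' from pos 4. Output: "XUUDXX"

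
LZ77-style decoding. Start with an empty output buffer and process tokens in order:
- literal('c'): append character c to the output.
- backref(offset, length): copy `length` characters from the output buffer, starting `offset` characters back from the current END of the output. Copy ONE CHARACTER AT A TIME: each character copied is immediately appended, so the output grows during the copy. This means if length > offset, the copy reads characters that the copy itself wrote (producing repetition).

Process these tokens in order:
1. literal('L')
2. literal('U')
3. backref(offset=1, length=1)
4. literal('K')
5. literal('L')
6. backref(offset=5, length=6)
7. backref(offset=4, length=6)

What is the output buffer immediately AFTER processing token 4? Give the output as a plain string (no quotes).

Answer: LUUK

Derivation:
Token 1: literal('L'). Output: "L"
Token 2: literal('U'). Output: "LU"
Token 3: backref(off=1, len=1). Copied 'U' from pos 1. Output: "LUU"
Token 4: literal('K'). Output: "LUUK"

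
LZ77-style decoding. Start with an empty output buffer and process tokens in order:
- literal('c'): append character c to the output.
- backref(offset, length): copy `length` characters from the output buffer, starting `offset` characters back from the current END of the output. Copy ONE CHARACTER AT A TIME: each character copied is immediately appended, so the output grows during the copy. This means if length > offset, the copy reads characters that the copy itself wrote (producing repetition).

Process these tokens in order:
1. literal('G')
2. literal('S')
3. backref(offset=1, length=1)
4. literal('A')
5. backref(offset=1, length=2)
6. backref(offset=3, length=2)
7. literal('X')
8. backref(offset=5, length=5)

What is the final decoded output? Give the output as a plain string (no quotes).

Answer: GSSAAAAAXAAAAX

Derivation:
Token 1: literal('G'). Output: "G"
Token 2: literal('S'). Output: "GS"
Token 3: backref(off=1, len=1). Copied 'S' from pos 1. Output: "GSS"
Token 4: literal('A'). Output: "GSSA"
Token 5: backref(off=1, len=2) (overlapping!). Copied 'AA' from pos 3. Output: "GSSAAA"
Token 6: backref(off=3, len=2). Copied 'AA' from pos 3. Output: "GSSAAAAA"
Token 7: literal('X'). Output: "GSSAAAAAX"
Token 8: backref(off=5, len=5). Copied 'AAAAX' from pos 4. Output: "GSSAAAAAXAAAAX"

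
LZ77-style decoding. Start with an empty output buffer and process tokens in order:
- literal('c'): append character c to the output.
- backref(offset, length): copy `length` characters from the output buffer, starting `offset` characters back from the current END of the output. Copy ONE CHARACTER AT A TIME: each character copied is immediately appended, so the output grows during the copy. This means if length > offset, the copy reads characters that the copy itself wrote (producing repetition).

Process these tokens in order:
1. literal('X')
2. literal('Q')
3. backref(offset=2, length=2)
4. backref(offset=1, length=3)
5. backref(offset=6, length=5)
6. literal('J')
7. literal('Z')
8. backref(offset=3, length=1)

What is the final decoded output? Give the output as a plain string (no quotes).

Answer: XQXQQQQQXQQQJZQ

Derivation:
Token 1: literal('X'). Output: "X"
Token 2: literal('Q'). Output: "XQ"
Token 3: backref(off=2, len=2). Copied 'XQ' from pos 0. Output: "XQXQ"
Token 4: backref(off=1, len=3) (overlapping!). Copied 'QQQ' from pos 3. Output: "XQXQQQQ"
Token 5: backref(off=6, len=5). Copied 'QXQQQ' from pos 1. Output: "XQXQQQQQXQQQ"
Token 6: literal('J'). Output: "XQXQQQQQXQQQJ"
Token 7: literal('Z'). Output: "XQXQQQQQXQQQJZ"
Token 8: backref(off=3, len=1). Copied 'Q' from pos 11. Output: "XQXQQQQQXQQQJZQ"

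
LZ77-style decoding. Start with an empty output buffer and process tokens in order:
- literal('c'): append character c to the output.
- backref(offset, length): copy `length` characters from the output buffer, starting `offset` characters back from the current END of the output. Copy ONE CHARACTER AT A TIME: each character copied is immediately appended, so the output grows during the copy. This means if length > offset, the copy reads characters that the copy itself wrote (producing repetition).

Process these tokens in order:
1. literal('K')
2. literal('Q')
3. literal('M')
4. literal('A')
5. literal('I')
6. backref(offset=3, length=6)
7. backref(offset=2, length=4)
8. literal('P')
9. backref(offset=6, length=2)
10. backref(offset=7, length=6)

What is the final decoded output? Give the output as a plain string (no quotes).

Token 1: literal('K'). Output: "K"
Token 2: literal('Q'). Output: "KQ"
Token 3: literal('M'). Output: "KQM"
Token 4: literal('A'). Output: "KQMA"
Token 5: literal('I'). Output: "KQMAI"
Token 6: backref(off=3, len=6) (overlapping!). Copied 'MAIMAI' from pos 2. Output: "KQMAIMAIMAI"
Token 7: backref(off=2, len=4) (overlapping!). Copied 'AIAI' from pos 9. Output: "KQMAIMAIMAIAIAI"
Token 8: literal('P'). Output: "KQMAIMAIMAIAIAIP"
Token 9: backref(off=6, len=2). Copied 'IA' from pos 10. Output: "KQMAIMAIMAIAIAIPIA"
Token 10: backref(off=7, len=6). Copied 'AIAIPI' from pos 11. Output: "KQMAIMAIMAIAIAIPIAAIAIPI"

Answer: KQMAIMAIMAIAIAIPIAAIAIPI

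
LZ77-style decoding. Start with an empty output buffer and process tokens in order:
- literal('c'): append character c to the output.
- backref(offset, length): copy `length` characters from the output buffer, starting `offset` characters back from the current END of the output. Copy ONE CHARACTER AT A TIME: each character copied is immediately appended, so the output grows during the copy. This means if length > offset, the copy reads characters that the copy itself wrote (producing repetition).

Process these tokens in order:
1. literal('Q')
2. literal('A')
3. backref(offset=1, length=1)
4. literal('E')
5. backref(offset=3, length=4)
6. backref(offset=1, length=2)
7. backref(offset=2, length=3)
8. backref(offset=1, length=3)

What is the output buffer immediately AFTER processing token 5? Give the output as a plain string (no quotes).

Answer: QAAEAAEA

Derivation:
Token 1: literal('Q'). Output: "Q"
Token 2: literal('A'). Output: "QA"
Token 3: backref(off=1, len=1). Copied 'A' from pos 1. Output: "QAA"
Token 4: literal('E'). Output: "QAAE"
Token 5: backref(off=3, len=4) (overlapping!). Copied 'AAEA' from pos 1. Output: "QAAEAAEA"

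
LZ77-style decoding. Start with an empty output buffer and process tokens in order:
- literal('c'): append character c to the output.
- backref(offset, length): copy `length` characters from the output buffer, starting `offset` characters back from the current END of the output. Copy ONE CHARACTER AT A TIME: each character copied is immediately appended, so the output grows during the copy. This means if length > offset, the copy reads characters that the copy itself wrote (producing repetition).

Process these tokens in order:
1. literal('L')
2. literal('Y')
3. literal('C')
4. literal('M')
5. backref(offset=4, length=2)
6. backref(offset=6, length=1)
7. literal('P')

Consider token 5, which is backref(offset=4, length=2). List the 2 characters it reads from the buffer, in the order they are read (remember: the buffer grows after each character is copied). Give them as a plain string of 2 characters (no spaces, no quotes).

Token 1: literal('L'). Output: "L"
Token 2: literal('Y'). Output: "LY"
Token 3: literal('C'). Output: "LYC"
Token 4: literal('M'). Output: "LYCM"
Token 5: backref(off=4, len=2). Buffer before: "LYCM" (len 4)
  byte 1: read out[0]='L', append. Buffer now: "LYCML"
  byte 2: read out[1]='Y', append. Buffer now: "LYCMLY"

Answer: LY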